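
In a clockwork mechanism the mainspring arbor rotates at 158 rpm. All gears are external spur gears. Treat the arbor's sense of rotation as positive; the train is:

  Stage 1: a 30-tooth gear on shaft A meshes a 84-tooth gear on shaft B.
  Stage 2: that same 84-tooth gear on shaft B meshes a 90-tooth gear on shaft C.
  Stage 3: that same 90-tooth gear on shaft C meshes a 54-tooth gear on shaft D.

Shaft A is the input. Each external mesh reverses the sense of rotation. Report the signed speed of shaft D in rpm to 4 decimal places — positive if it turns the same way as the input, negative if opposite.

Stage 1 [30T→84T]: ω = 158.0000×30/84 = 56.4286 rpm, dir flips to −; running = −56.4286
Stage 2 [84T→90T]: ω = 56.4286×84/90 = 52.6667 rpm, dir flips to +; running = +52.6667
Stage 3 [90T→54T]: ω = 52.6667×90/54 = 87.7778 rpm, dir flips to −; running = −87.7778

-87.7778 rpm (opposite to input, |ω| = 87.7778 rpm)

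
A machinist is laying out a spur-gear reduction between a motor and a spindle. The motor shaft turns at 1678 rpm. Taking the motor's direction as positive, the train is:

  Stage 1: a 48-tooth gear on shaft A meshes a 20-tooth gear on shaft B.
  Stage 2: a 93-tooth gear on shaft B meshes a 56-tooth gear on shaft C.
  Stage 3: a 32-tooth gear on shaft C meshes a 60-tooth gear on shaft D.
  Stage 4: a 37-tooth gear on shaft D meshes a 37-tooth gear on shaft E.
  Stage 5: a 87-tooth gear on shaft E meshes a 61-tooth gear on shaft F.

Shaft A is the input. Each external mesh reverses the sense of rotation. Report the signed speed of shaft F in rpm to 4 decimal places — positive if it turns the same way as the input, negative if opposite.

Stage 1 [48T→20T]: ω = 1678.0000×48/20 = 4027.2000 rpm, dir flips to −; running = −4027.2000
Stage 2 [93T→56T]: ω = 4027.2000×93/56 = 6688.0286 rpm, dir flips to +; running = +6688.0286
Stage 3 [32T→60T]: ω = 6688.0286×32/60 = 3566.9486 rpm, dir flips to −; running = −3566.9486
Stage 4 [37T→37T]: ω = 3566.9486×37/37 = 3566.9486 rpm, dir flips to +; running = +3566.9486
Stage 5 [87T→61T]: ω = 3566.9486×87/61 = 5087.2873 rpm, dir flips to −; running = −5087.2873

-5087.2873 rpm (opposite to input, |ω| = 5087.2873 rpm)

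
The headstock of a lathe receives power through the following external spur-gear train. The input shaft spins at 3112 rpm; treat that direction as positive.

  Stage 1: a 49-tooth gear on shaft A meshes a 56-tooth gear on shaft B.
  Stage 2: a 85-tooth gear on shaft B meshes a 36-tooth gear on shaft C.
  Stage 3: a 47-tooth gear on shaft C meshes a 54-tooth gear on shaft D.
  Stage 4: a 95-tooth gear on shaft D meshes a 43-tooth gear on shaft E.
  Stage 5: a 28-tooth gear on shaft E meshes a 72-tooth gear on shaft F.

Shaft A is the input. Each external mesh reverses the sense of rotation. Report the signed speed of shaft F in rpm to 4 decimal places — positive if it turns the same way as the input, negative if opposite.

-4807.8272 rpm (opposite to input, |ω| = 4807.8272 rpm)

Stage 1 [49T→56T]: ω = 3112.0000×49/56 = 2723.0000 rpm, dir flips to −; running = −2723.0000
Stage 2 [85T→36T]: ω = 2723.0000×85/36 = 6429.3056 rpm, dir flips to +; running = +6429.3056
Stage 3 [47T→54T]: ω = 6429.3056×47/54 = 5595.8771 rpm, dir flips to −; running = −5595.8771
Stage 4 [95T→43T]: ω = 5595.8771×95/43 = 12362.9842 rpm, dir flips to +; running = +12362.9842
Stage 5 [28T→72T]: ω = 12362.9842×28/72 = 4807.8272 rpm, dir flips to −; running = −4807.8272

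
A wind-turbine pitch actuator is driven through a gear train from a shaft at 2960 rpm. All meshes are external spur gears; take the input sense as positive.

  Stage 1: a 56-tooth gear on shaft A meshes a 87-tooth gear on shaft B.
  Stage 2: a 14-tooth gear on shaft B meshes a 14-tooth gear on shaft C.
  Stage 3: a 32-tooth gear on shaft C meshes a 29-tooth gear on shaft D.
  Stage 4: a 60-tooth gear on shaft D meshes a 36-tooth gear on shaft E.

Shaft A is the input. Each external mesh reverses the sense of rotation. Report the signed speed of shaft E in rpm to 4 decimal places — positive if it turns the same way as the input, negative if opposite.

Stage 1 [56T→87T]: ω = 2960.0000×56/87 = 1905.2874 rpm, dir flips to −; running = −1905.2874
Stage 2 [14T→14T]: ω = 1905.2874×14/14 = 1905.2874 rpm, dir flips to +; running = +1905.2874
Stage 3 [32T→29T]: ω = 1905.2874×32/29 = 2102.3860 rpm, dir flips to −; running = −2102.3860
Stage 4 [60T→36T]: ω = 2102.3860×60/36 = 3503.9767 rpm, dir flips to +; running = +3503.9767

+3503.9767 rpm (same as input, |ω| = 3503.9767 rpm)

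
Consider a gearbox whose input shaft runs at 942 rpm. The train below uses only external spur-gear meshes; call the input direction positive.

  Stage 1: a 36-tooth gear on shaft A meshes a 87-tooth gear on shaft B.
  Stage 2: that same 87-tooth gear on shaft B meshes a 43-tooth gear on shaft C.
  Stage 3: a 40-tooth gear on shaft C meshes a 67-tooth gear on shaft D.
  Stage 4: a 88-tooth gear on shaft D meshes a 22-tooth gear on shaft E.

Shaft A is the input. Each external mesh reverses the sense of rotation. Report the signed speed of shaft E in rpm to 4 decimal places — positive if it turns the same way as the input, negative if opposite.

+1883.3461 rpm (same as input, |ω| = 1883.3461 rpm)

Stage 1 [36T→87T]: ω = 942.0000×36/87 = 389.7931 rpm, dir flips to −; running = −389.7931
Stage 2 [87T→43T]: ω = 389.7931×87/43 = 788.6512 rpm, dir flips to +; running = +788.6512
Stage 3 [40T→67T]: ω = 788.6512×40/67 = 470.8365 rpm, dir flips to −; running = −470.8365
Stage 4 [88T→22T]: ω = 470.8365×88/22 = 1883.3461 rpm, dir flips to +; running = +1883.3461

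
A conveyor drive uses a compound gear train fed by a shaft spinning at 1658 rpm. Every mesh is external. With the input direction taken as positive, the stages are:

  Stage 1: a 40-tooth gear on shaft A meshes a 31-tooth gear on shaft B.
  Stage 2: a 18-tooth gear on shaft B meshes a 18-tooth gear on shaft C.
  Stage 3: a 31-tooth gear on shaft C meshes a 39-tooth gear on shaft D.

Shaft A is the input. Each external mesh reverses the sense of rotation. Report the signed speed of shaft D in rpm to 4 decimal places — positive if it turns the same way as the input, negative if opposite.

Stage 1 [40T→31T]: ω = 1658.0000×40/31 = 2139.3548 rpm, dir flips to −; running = −2139.3548
Stage 2 [18T→18T]: ω = 2139.3548×18/18 = 2139.3548 rpm, dir flips to +; running = +2139.3548
Stage 3 [31T→39T]: ω = 2139.3548×31/39 = 1700.5128 rpm, dir flips to −; running = −1700.5128

-1700.5128 rpm (opposite to input, |ω| = 1700.5128 rpm)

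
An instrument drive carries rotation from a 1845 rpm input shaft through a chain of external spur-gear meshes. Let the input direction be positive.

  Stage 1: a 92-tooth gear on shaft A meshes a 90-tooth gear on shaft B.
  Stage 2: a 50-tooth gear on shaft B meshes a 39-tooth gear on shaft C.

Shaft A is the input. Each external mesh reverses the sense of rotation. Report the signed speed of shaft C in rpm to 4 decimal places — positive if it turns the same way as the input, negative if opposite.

Stage 1 [92T→90T]: ω = 1845.0000×92/90 = 1886.0000 rpm, dir flips to −; running = −1886.0000
Stage 2 [50T→39T]: ω = 1886.0000×50/39 = 2417.9487 rpm, dir flips to +; running = +2417.9487

+2417.9487 rpm (same as input, |ω| = 2417.9487 rpm)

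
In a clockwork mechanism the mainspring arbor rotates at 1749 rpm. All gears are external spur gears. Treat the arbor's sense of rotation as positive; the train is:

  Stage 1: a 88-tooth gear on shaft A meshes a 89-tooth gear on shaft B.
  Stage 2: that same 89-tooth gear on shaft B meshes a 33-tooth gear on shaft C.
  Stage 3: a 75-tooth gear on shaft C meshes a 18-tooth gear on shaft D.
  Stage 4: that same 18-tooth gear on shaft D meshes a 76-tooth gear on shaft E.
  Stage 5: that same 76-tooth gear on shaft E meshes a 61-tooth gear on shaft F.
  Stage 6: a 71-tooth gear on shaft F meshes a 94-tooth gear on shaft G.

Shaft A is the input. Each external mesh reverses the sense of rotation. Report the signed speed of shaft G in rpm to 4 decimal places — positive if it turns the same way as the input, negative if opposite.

Stage 1 [88T→89T]: ω = 1749.0000×88/89 = 1729.3483 rpm, dir flips to −; running = −1729.3483
Stage 2 [89T→33T]: ω = 1729.3483×89/33 = 4664.0000 rpm, dir flips to +; running = +4664.0000
Stage 3 [75T→18T]: ω = 4664.0000×75/18 = 19433.3333 rpm, dir flips to −; running = −19433.3333
Stage 4 [18T→76T]: ω = 19433.3333×18/76 = 4602.6316 rpm, dir flips to +; running = +4602.6316
Stage 5 [76T→61T]: ω = 4602.6316×76/61 = 5734.4262 rpm, dir flips to −; running = −5734.4262
Stage 6 [71T→94T]: ω = 5734.4262×71/94 = 4331.3219 rpm, dir flips to +; running = +4331.3219

+4331.3219 rpm (same as input, |ω| = 4331.3219 rpm)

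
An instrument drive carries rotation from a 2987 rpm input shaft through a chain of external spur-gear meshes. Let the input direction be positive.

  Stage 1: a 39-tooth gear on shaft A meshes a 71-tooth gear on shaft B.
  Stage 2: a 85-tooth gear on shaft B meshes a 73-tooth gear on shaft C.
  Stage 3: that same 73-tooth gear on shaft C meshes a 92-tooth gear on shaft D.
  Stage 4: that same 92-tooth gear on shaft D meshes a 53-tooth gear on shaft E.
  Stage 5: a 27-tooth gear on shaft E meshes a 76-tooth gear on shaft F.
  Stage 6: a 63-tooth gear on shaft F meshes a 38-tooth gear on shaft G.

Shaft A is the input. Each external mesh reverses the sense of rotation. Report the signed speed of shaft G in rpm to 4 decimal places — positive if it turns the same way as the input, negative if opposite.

Stage 1 [39T→71T]: ω = 2987.0000×39/71 = 1640.7465 rpm, dir flips to −; running = −1640.7465
Stage 2 [85T→73T]: ω = 1640.7465×85/73 = 1910.4582 rpm, dir flips to +; running = +1910.4582
Stage 3 [73T→92T]: ω = 1910.4582×73/92 = 1515.9071 rpm, dir flips to −; running = −1515.9071
Stage 4 [92T→53T]: ω = 1515.9071×92/53 = 2631.3859 rpm, dir flips to +; running = +2631.3859
Stage 5 [27T→76T]: ω = 2631.3859×27/76 = 934.8345 rpm, dir flips to −; running = −934.8345
Stage 6 [63T→38T]: ω = 934.8345×63/38 = 1549.8571 rpm, dir flips to +; running = +1549.8571

+1549.8571 rpm (same as input, |ω| = 1549.8571 rpm)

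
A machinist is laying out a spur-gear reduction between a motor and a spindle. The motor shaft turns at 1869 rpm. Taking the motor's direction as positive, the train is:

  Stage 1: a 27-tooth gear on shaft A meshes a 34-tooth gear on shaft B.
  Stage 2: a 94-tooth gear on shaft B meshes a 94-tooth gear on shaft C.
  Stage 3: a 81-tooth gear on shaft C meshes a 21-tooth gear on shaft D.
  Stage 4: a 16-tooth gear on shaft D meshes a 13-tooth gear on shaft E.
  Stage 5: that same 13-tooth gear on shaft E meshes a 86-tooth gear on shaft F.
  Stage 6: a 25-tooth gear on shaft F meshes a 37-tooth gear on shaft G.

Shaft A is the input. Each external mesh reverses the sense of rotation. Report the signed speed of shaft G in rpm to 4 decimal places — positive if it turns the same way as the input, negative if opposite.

Stage 1 [27T→34T]: ω = 1869.0000×27/34 = 1484.2059 rpm, dir flips to −; running = −1484.2059
Stage 2 [94T→94T]: ω = 1484.2059×94/94 = 1484.2059 rpm, dir flips to +; running = +1484.2059
Stage 3 [81T→21T]: ω = 1484.2059×81/21 = 5724.7941 rpm, dir flips to −; running = −5724.7941
Stage 4 [16T→13T]: ω = 5724.7941×16/13 = 7045.9005 rpm, dir flips to +; running = +7045.9005
Stage 5 [13T→86T]: ω = 7045.9005×13/86 = 1065.0780 rpm, dir flips to −; running = −1065.0780
Stage 6 [25T→37T]: ω = 1065.0780×25/37 = 719.6473 rpm, dir flips to +; running = +719.6473

+719.6473 rpm (same as input, |ω| = 719.6473 rpm)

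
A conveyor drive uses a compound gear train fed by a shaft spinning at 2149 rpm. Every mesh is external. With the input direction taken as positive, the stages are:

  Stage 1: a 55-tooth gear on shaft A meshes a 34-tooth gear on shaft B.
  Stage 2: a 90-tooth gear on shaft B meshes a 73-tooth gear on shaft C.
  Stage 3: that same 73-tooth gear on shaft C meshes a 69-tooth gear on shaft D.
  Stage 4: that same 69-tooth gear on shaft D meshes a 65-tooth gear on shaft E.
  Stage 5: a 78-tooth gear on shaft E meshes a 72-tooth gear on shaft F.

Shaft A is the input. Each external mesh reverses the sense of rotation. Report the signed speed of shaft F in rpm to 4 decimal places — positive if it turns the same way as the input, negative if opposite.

-5214.4853 rpm (opposite to input, |ω| = 5214.4853 rpm)

Stage 1 [55T→34T]: ω = 2149.0000×55/34 = 3476.3235 rpm, dir flips to −; running = −3476.3235
Stage 2 [90T→73T]: ω = 3476.3235×90/73 = 4285.8783 rpm, dir flips to +; running = +4285.8783
Stage 3 [73T→69T]: ω = 4285.8783×73/69 = 4534.3350 rpm, dir flips to −; running = −4534.3350
Stage 4 [69T→65T]: ω = 4534.3350×69/65 = 4813.3710 rpm, dir flips to +; running = +4813.3710
Stage 5 [78T→72T]: ω = 4813.3710×78/72 = 5214.4853 rpm, dir flips to −; running = −5214.4853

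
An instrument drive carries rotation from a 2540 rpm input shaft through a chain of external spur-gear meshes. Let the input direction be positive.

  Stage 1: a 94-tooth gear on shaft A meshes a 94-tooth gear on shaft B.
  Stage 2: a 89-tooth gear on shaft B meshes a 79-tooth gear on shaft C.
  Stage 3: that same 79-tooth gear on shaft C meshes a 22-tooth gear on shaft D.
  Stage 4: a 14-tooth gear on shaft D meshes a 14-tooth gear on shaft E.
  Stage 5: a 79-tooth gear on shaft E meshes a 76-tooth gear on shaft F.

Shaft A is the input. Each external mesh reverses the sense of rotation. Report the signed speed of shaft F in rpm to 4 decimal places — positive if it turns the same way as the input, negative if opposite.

-10681.0646 rpm (opposite to input, |ω| = 10681.0646 rpm)

Stage 1 [94T→94T]: ω = 2540.0000×94/94 = 2540.0000 rpm, dir flips to −; running = −2540.0000
Stage 2 [89T→79T]: ω = 2540.0000×89/79 = 2861.5190 rpm, dir flips to +; running = +2861.5190
Stage 3 [79T→22T]: ω = 2861.5190×79/22 = 10275.4545 rpm, dir flips to −; running = −10275.4545
Stage 4 [14T→14T]: ω = 10275.4545×14/14 = 10275.4545 rpm, dir flips to +; running = +10275.4545
Stage 5 [79T→76T]: ω = 10275.4545×79/76 = 10681.0646 rpm, dir flips to −; running = −10681.0646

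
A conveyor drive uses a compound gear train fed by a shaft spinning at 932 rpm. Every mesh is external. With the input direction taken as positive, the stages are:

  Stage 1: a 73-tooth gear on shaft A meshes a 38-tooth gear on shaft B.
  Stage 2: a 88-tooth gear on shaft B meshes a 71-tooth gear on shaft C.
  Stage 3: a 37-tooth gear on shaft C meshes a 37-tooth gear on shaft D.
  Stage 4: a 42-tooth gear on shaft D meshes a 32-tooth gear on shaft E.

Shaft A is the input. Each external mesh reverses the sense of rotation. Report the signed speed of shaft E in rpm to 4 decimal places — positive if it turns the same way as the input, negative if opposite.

+2912.5864 rpm (same as input, |ω| = 2912.5864 rpm)

Stage 1 [73T→38T]: ω = 932.0000×73/38 = 1790.4211 rpm, dir flips to −; running = −1790.4211
Stage 2 [88T→71T]: ω = 1790.4211×88/71 = 2219.1134 rpm, dir flips to +; running = +2219.1134
Stage 3 [37T→37T]: ω = 2219.1134×37/37 = 2219.1134 rpm, dir flips to −; running = −2219.1134
Stage 4 [42T→32T]: ω = 2219.1134×42/32 = 2912.5864 rpm, dir flips to +; running = +2912.5864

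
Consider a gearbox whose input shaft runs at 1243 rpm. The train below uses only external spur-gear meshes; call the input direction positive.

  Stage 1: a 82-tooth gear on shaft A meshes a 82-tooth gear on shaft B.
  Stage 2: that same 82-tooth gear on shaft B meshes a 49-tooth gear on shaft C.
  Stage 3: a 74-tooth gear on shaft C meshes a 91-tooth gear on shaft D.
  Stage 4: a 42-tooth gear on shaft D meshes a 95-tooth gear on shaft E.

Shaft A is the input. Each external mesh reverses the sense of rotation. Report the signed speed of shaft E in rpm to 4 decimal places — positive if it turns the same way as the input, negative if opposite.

Stage 1 [82T→82T]: ω = 1243.0000×82/82 = 1243.0000 rpm, dir flips to −; running = −1243.0000
Stage 2 [82T→49T]: ω = 1243.0000×82/49 = 2080.1224 rpm, dir flips to +; running = +2080.1224
Stage 3 [74T→91T]: ω = 2080.1224×74/91 = 1691.5281 rpm, dir flips to −; running = −1691.5281
Stage 4 [42T→95T]: ω = 1691.5281×42/95 = 747.8335 rpm, dir flips to +; running = +747.8335

+747.8335 rpm (same as input, |ω| = 747.8335 rpm)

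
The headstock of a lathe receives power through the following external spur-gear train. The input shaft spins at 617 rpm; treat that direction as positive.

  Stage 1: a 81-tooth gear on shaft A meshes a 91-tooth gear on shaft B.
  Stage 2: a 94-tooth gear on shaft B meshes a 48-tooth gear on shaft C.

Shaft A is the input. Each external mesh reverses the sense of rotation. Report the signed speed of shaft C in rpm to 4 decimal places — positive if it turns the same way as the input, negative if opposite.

Stage 1 [81T→91T]: ω = 617.0000×81/91 = 549.1978 rpm, dir flips to −; running = −549.1978
Stage 2 [94T→48T]: ω = 549.1978×94/48 = 1075.5124 rpm, dir flips to +; running = +1075.5124

+1075.5124 rpm (same as input, |ω| = 1075.5124 rpm)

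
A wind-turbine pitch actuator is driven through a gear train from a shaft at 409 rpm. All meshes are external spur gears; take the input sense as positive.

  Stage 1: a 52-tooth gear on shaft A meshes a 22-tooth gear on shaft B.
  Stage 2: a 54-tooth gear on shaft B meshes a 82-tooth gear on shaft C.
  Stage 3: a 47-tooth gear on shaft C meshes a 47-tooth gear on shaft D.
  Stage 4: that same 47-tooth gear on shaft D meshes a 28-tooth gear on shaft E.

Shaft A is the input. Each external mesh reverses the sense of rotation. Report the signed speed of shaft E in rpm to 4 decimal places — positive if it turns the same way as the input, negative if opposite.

+1068.6210 rpm (same as input, |ω| = 1068.6210 rpm)

Stage 1 [52T→22T]: ω = 409.0000×52/22 = 966.7273 rpm, dir flips to −; running = −966.7273
Stage 2 [54T→82T]: ω = 966.7273×54/82 = 636.6253 rpm, dir flips to +; running = +636.6253
Stage 3 [47T→47T]: ω = 636.6253×47/47 = 636.6253 rpm, dir flips to −; running = −636.6253
Stage 4 [47T→28T]: ω = 636.6253×47/28 = 1068.6210 rpm, dir flips to +; running = +1068.6210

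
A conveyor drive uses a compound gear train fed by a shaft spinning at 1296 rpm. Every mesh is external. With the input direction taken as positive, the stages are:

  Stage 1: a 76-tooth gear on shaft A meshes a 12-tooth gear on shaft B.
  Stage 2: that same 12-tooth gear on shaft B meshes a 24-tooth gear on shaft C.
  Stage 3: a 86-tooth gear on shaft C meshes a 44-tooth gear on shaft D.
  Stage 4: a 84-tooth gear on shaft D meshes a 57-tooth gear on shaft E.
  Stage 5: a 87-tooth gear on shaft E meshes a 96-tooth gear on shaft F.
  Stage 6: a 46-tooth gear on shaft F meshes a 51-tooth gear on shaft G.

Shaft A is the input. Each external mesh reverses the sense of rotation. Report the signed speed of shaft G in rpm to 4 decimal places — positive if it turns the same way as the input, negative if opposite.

Stage 1 [76T→12T]: ω = 1296.0000×76/12 = 8208.0000 rpm, dir flips to −; running = −8208.0000
Stage 2 [12T→24T]: ω = 8208.0000×12/24 = 4104.0000 rpm, dir flips to +; running = +4104.0000
Stage 3 [86T→44T]: ω = 4104.0000×86/44 = 8021.4545 rpm, dir flips to −; running = −8021.4545
Stage 4 [84T→57T]: ω = 8021.4545×84/57 = 11821.0909 rpm, dir flips to +; running = +11821.0909
Stage 5 [87T→96T]: ω = 11821.0909×87/96 = 10712.8636 rpm, dir flips to −; running = −10712.8636
Stage 6 [46T→51T]: ω = 10712.8636×46/51 = 9662.5829 rpm, dir flips to +; running = +9662.5829

+9662.5829 rpm (same as input, |ω| = 9662.5829 rpm)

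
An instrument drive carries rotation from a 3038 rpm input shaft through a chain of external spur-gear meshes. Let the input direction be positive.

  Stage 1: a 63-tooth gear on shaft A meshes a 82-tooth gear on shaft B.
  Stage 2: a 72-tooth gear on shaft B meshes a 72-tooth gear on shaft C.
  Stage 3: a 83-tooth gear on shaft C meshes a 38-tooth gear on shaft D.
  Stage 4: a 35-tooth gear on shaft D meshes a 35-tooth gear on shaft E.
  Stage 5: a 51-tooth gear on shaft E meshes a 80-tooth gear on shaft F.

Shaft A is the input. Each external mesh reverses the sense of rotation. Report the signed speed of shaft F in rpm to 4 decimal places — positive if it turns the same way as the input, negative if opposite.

Stage 1 [63T→82T]: ω = 3038.0000×63/82 = 2334.0732 rpm, dir flips to −; running = −2334.0732
Stage 2 [72T→72T]: ω = 2334.0732×72/72 = 2334.0732 rpm, dir flips to +; running = +2334.0732
Stage 3 [83T→38T]: ω = 2334.0732×83/38 = 5098.1072 rpm, dir flips to −; running = −5098.1072
Stage 4 [35T→35T]: ω = 5098.1072×35/35 = 5098.1072 rpm, dir flips to +; running = +5098.1072
Stage 5 [51T→80T]: ω = 5098.1072×51/80 = 3250.0433 rpm, dir flips to −; running = −3250.0433

-3250.0433 rpm (opposite to input, |ω| = 3250.0433 rpm)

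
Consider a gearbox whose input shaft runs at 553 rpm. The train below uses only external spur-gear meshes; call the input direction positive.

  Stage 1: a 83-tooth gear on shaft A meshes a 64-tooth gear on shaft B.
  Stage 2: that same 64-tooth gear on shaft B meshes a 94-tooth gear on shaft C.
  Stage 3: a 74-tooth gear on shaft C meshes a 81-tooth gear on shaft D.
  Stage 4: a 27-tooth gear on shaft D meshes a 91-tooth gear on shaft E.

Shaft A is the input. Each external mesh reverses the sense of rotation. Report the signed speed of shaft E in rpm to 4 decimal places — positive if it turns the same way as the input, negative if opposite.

Stage 1 [83T→64T]: ω = 553.0000×83/64 = 717.1719 rpm, dir flips to −; running = −717.1719
Stage 2 [64T→94T]: ω = 717.1719×64/94 = 488.2872 rpm, dir flips to +; running = +488.2872
Stage 3 [74T→81T]: ω = 488.2872×74/81 = 446.0896 rpm, dir flips to −; running = −446.0896
Stage 4 [27T→91T]: ω = 446.0896×27/91 = 132.3562 rpm, dir flips to +; running = +132.3562

+132.3562 rpm (same as input, |ω| = 132.3562 rpm)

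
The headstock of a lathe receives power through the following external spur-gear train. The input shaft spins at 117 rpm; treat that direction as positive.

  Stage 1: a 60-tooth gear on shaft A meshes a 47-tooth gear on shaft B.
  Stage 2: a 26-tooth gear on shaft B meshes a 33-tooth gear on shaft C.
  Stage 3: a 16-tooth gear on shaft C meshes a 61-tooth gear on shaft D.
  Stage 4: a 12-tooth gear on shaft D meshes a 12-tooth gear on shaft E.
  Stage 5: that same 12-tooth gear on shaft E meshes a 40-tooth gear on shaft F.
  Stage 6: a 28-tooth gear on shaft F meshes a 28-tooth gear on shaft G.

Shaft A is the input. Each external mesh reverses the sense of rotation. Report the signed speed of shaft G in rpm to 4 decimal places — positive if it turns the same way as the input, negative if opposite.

Stage 1 [60T→47T]: ω = 117.0000×60/47 = 149.3617 rpm, dir flips to −; running = −149.3617
Stage 2 [26T→33T]: ω = 149.3617×26/33 = 117.6789 rpm, dir flips to +; running = +117.6789
Stage 3 [16T→61T]: ω = 117.6789×16/61 = 30.8666 rpm, dir flips to −; running = −30.8666
Stage 4 [12T→12T]: ω = 30.8666×12/12 = 30.8666 rpm, dir flips to +; running = +30.8666
Stage 5 [12T→40T]: ω = 30.8666×12/40 = 9.2600 rpm, dir flips to −; running = −9.2600
Stage 6 [28T→28T]: ω = 9.2600×28/28 = 9.2600 rpm, dir flips to +; running = +9.2600

+9.2600 rpm (same as input, |ω| = 9.2600 rpm)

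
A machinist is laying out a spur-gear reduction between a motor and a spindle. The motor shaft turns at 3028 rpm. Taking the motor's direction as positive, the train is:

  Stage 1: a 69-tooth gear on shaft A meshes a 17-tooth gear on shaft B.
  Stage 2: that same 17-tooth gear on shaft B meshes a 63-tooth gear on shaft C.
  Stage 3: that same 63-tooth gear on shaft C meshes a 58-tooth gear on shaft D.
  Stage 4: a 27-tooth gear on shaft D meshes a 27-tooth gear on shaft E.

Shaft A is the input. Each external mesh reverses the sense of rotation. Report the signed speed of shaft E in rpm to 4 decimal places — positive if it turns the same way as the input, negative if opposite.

Stage 1 [69T→17T]: ω = 3028.0000×69/17 = 12290.1176 rpm, dir flips to −; running = −12290.1176
Stage 2 [17T→63T]: ω = 12290.1176×17/63 = 3316.3810 rpm, dir flips to +; running = +3316.3810
Stage 3 [63T→58T]: ω = 3316.3810×63/58 = 3602.2759 rpm, dir flips to −; running = −3602.2759
Stage 4 [27T→27T]: ω = 3602.2759×27/27 = 3602.2759 rpm, dir flips to +; running = +3602.2759

+3602.2759 rpm (same as input, |ω| = 3602.2759 rpm)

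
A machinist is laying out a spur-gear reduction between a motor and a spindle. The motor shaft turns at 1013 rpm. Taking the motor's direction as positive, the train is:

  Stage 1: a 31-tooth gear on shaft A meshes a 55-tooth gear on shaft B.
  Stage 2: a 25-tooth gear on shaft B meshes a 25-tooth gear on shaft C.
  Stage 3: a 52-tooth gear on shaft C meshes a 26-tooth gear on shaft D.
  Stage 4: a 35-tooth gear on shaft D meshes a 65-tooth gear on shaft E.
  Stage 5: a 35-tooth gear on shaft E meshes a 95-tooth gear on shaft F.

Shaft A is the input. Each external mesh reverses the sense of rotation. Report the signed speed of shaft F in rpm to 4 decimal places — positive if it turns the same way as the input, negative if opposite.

Stage 1 [31T→55T]: ω = 1013.0000×31/55 = 570.9636 rpm, dir flips to −; running = −570.9636
Stage 2 [25T→25T]: ω = 570.9636×25/25 = 570.9636 rpm, dir flips to +; running = +570.9636
Stage 3 [52T→26T]: ω = 570.9636×52/26 = 1141.9273 rpm, dir flips to −; running = −1141.9273
Stage 4 [35T→65T]: ω = 1141.9273×35/65 = 614.8839 rpm, dir flips to +; running = +614.8839
Stage 5 [35T→95T]: ω = 614.8839×35/95 = 226.5362 rpm, dir flips to −; running = −226.5362

-226.5362 rpm (opposite to input, |ω| = 226.5362 rpm)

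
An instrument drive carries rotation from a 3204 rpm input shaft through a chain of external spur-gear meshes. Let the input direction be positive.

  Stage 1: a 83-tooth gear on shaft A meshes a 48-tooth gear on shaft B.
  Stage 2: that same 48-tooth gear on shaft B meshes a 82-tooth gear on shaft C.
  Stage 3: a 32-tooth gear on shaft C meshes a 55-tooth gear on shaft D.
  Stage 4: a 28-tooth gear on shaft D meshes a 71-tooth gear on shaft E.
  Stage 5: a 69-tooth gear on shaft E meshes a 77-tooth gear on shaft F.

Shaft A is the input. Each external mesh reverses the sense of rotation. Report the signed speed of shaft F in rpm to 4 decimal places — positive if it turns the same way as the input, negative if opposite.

-666.8100 rpm (opposite to input, |ω| = 666.8100 rpm)

Stage 1 [83T→48T]: ω = 3204.0000×83/48 = 5540.2500 rpm, dir flips to −; running = −5540.2500
Stage 2 [48T→82T]: ω = 5540.2500×48/82 = 3243.0732 rpm, dir flips to +; running = +3243.0732
Stage 3 [32T→55T]: ω = 3243.0732×32/55 = 1886.8789 rpm, dir flips to −; running = −1886.8789
Stage 4 [28T→71T]: ω = 1886.8789×28/71 = 744.1213 rpm, dir flips to +; running = +744.1213
Stage 5 [69T→77T]: ω = 744.1213×69/77 = 666.8100 rpm, dir flips to −; running = −666.8100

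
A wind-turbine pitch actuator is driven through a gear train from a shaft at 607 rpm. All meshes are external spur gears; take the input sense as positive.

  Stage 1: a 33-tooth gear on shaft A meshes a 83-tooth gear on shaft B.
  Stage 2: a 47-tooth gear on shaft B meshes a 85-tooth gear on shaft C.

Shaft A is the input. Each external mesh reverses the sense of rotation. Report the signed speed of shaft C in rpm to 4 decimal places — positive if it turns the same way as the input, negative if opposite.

+133.4454 rpm (same as input, |ω| = 133.4454 rpm)

Stage 1 [33T→83T]: ω = 607.0000×33/83 = 241.3373 rpm, dir flips to −; running = −241.3373
Stage 2 [47T→85T]: ω = 241.3373×47/85 = 133.4454 rpm, dir flips to +; running = +133.4454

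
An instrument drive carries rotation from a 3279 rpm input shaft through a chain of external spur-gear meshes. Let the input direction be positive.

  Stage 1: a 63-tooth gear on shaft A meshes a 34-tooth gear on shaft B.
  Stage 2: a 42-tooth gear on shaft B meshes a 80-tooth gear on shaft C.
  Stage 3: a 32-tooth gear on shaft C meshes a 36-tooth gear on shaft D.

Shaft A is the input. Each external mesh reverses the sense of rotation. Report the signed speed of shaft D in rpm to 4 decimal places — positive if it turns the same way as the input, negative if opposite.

Stage 1 [63T→34T]: ω = 3279.0000×63/34 = 6075.7941 rpm, dir flips to −; running = −6075.7941
Stage 2 [42T→80T]: ω = 6075.7941×42/80 = 3189.7919 rpm, dir flips to +; running = +3189.7919
Stage 3 [32T→36T]: ω = 3189.7919×32/36 = 2835.3706 rpm, dir flips to −; running = −2835.3706

-2835.3706 rpm (opposite to input, |ω| = 2835.3706 rpm)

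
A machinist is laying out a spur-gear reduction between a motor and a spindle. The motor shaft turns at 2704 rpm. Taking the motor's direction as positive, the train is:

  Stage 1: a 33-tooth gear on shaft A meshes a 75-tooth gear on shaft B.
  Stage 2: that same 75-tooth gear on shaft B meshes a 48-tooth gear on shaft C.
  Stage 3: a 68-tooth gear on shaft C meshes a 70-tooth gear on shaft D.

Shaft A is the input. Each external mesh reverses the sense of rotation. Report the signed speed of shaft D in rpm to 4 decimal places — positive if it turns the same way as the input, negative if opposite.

-1805.8857 rpm (opposite to input, |ω| = 1805.8857 rpm)

Stage 1 [33T→75T]: ω = 2704.0000×33/75 = 1189.7600 rpm, dir flips to −; running = −1189.7600
Stage 2 [75T→48T]: ω = 1189.7600×75/48 = 1859.0000 rpm, dir flips to +; running = +1859.0000
Stage 3 [68T→70T]: ω = 1859.0000×68/70 = 1805.8857 rpm, dir flips to −; running = −1805.8857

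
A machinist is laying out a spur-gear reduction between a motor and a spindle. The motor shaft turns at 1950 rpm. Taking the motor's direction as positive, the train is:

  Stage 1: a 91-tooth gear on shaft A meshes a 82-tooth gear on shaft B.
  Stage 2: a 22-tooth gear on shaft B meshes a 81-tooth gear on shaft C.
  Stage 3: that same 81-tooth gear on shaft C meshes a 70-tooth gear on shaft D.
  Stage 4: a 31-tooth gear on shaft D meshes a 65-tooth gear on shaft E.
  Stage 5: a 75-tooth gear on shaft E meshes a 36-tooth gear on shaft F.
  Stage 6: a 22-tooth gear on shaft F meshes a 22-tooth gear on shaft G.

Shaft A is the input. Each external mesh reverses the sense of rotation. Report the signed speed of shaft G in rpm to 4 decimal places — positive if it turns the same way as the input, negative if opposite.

+675.7622 rpm (same as input, |ω| = 675.7622 rpm)

Stage 1 [91T→82T]: ω = 1950.0000×91/82 = 2164.0244 rpm, dir flips to −; running = −2164.0244
Stage 2 [22T→81T]: ω = 2164.0244×22/81 = 587.7597 rpm, dir flips to +; running = +587.7597
Stage 3 [81T→70T]: ω = 587.7597×81/70 = 680.1220 rpm, dir flips to −; running = −680.1220
Stage 4 [31T→65T]: ω = 680.1220×31/65 = 324.3659 rpm, dir flips to +; running = +324.3659
Stage 5 [75T→36T]: ω = 324.3659×75/36 = 675.7622 rpm, dir flips to −; running = −675.7622
Stage 6 [22T→22T]: ω = 675.7622×22/22 = 675.7622 rpm, dir flips to +; running = +675.7622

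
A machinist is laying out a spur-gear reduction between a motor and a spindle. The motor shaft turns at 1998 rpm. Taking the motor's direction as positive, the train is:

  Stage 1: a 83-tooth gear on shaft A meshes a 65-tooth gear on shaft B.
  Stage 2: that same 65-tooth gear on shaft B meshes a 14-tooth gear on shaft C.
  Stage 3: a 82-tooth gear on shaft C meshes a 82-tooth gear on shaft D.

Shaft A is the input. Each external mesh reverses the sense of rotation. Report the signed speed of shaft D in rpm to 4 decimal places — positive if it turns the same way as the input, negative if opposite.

-11845.2857 rpm (opposite to input, |ω| = 11845.2857 rpm)

Stage 1 [83T→65T]: ω = 1998.0000×83/65 = 2551.2923 rpm, dir flips to −; running = −2551.2923
Stage 2 [65T→14T]: ω = 2551.2923×65/14 = 11845.2857 rpm, dir flips to +; running = +11845.2857
Stage 3 [82T→82T]: ω = 11845.2857×82/82 = 11845.2857 rpm, dir flips to −; running = −11845.2857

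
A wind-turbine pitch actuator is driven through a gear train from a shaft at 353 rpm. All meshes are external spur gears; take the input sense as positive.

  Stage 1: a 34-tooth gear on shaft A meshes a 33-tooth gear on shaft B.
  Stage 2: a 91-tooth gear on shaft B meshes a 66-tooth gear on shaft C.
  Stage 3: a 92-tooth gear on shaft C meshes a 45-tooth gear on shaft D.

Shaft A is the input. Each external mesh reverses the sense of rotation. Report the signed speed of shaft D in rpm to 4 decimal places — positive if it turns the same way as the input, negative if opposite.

-1025.2091 rpm (opposite to input, |ω| = 1025.2091 rpm)

Stage 1 [34T→33T]: ω = 353.0000×34/33 = 363.6970 rpm, dir flips to −; running = −363.6970
Stage 2 [91T→66T]: ω = 363.6970×91/66 = 501.4610 rpm, dir flips to +; running = +501.4610
Stage 3 [92T→45T]: ω = 501.4610×92/45 = 1025.2091 rpm, dir flips to −; running = −1025.2091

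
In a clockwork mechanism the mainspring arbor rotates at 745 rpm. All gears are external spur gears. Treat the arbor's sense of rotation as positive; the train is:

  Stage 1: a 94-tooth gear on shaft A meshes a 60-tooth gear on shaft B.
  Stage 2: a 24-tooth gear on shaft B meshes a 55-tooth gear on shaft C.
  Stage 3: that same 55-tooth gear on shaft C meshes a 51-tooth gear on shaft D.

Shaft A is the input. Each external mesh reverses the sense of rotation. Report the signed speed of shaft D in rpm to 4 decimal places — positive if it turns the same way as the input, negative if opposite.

Stage 1 [94T→60T]: ω = 745.0000×94/60 = 1167.1667 rpm, dir flips to −; running = −1167.1667
Stage 2 [24T→55T]: ω = 1167.1667×24/55 = 509.3091 rpm, dir flips to +; running = +509.3091
Stage 3 [55T→51T]: ω = 509.3091×55/51 = 549.2549 rpm, dir flips to −; running = −549.2549

-549.2549 rpm (opposite to input, |ω| = 549.2549 rpm)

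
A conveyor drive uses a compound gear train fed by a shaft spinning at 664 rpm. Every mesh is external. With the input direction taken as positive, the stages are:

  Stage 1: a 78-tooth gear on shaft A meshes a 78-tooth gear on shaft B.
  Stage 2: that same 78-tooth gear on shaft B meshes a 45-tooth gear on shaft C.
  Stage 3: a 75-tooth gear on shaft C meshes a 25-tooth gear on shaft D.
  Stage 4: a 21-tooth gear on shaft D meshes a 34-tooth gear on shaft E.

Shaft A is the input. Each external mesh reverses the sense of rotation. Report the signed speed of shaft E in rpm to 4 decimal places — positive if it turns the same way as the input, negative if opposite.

+2132.6118 rpm (same as input, |ω| = 2132.6118 rpm)

Stage 1 [78T→78T]: ω = 664.0000×78/78 = 664.0000 rpm, dir flips to −; running = −664.0000
Stage 2 [78T→45T]: ω = 664.0000×78/45 = 1150.9333 rpm, dir flips to +; running = +1150.9333
Stage 3 [75T→25T]: ω = 1150.9333×75/25 = 3452.8000 rpm, dir flips to −; running = −3452.8000
Stage 4 [21T→34T]: ω = 3452.8000×21/34 = 2132.6118 rpm, dir flips to +; running = +2132.6118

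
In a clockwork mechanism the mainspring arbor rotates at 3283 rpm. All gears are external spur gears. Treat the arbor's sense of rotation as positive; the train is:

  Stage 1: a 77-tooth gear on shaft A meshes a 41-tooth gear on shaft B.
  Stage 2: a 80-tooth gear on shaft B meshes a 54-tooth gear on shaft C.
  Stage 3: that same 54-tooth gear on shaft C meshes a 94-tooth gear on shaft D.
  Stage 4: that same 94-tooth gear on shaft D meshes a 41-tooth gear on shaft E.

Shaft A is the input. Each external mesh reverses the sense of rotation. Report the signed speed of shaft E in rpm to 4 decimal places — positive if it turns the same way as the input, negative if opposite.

+12030.5057 rpm (same as input, |ω| = 12030.5057 rpm)

Stage 1 [77T→41T]: ω = 3283.0000×77/41 = 6165.6341 rpm, dir flips to −; running = −6165.6341
Stage 2 [80T→54T]: ω = 6165.6341×80/54 = 9134.2728 rpm, dir flips to +; running = +9134.2728
Stage 3 [54T→94T]: ω = 9134.2728×54/94 = 5247.3482 rpm, dir flips to −; running = −5247.3482
Stage 4 [94T→41T]: ω = 5247.3482×94/41 = 12030.5057 rpm, dir flips to +; running = +12030.5057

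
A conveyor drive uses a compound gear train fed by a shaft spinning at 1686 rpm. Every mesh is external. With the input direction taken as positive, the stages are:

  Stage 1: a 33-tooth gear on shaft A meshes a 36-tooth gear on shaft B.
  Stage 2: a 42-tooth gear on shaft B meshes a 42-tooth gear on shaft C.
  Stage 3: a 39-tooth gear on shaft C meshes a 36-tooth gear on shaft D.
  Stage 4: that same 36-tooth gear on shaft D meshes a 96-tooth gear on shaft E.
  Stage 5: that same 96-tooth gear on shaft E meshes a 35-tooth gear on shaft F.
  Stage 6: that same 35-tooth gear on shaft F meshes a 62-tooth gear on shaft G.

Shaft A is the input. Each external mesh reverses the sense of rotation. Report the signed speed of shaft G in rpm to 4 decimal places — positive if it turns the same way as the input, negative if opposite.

Stage 1 [33T→36T]: ω = 1686.0000×33/36 = 1545.5000 rpm, dir flips to −; running = −1545.5000
Stage 2 [42T→42T]: ω = 1545.5000×42/42 = 1545.5000 rpm, dir flips to +; running = +1545.5000
Stage 3 [39T→36T]: ω = 1545.5000×39/36 = 1674.2917 rpm, dir flips to −; running = −1674.2917
Stage 4 [36T→96T]: ω = 1674.2917×36/96 = 627.8594 rpm, dir flips to +; running = +627.8594
Stage 5 [96T→35T]: ω = 627.8594×96/35 = 1722.1286 rpm, dir flips to −; running = −1722.1286
Stage 6 [35T→62T]: ω = 1722.1286×35/62 = 972.1694 rpm, dir flips to +; running = +972.1694

+972.1694 rpm (same as input, |ω| = 972.1694 rpm)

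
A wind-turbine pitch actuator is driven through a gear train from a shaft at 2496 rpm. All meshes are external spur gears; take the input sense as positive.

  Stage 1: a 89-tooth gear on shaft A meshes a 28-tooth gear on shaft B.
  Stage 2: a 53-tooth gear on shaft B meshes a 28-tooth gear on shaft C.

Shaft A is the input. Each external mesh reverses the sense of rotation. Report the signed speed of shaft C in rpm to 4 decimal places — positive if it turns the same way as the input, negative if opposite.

Stage 1 [89T→28T]: ω = 2496.0000×89/28 = 7933.7143 rpm, dir flips to −; running = −7933.7143
Stage 2 [53T→28T]: ω = 7933.7143×53/28 = 15017.3878 rpm, dir flips to +; running = +15017.3878

+15017.3878 rpm (same as input, |ω| = 15017.3878 rpm)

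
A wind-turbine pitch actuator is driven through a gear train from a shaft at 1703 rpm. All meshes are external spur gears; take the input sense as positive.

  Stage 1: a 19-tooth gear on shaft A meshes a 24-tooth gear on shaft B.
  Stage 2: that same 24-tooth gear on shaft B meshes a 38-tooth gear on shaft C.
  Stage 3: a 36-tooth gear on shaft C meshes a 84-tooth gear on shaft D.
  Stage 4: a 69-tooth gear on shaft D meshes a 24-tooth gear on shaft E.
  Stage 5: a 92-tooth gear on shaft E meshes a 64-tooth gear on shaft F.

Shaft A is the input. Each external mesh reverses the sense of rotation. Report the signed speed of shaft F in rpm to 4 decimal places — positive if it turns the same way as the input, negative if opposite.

Stage 1 [19T→24T]: ω = 1703.0000×19/24 = 1348.2083 rpm, dir flips to −; running = −1348.2083
Stage 2 [24T→38T]: ω = 1348.2083×24/38 = 851.5000 rpm, dir flips to +; running = +851.5000
Stage 3 [36T→84T]: ω = 851.5000×36/84 = 364.9286 rpm, dir flips to −; running = −364.9286
Stage 4 [69T→24T]: ω = 364.9286×69/24 = 1049.1696 rpm, dir flips to +; running = +1049.1696
Stage 5 [92T→64T]: ω = 1049.1696×92/64 = 1508.1814 rpm, dir flips to −; running = −1508.1814

-1508.1814 rpm (opposite to input, |ω| = 1508.1814 rpm)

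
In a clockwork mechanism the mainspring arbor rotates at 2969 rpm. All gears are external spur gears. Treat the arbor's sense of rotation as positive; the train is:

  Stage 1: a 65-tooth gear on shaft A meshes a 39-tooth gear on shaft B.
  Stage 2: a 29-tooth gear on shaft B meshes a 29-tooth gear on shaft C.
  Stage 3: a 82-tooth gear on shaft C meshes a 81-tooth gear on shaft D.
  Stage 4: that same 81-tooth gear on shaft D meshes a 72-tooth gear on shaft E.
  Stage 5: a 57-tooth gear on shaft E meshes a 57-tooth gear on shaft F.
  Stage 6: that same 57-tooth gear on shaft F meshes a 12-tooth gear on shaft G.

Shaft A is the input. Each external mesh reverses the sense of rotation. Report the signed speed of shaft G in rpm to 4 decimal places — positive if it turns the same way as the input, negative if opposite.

+26769.1088 rpm (same as input, |ω| = 26769.1088 rpm)

Stage 1 [65T→39T]: ω = 2969.0000×65/39 = 4948.3333 rpm, dir flips to −; running = −4948.3333
Stage 2 [29T→29T]: ω = 4948.3333×29/29 = 4948.3333 rpm, dir flips to +; running = +4948.3333
Stage 3 [82T→81T]: ω = 4948.3333×82/81 = 5009.4239 rpm, dir flips to −; running = −5009.4239
Stage 4 [81T→72T]: ω = 5009.4239×81/72 = 5635.6019 rpm, dir flips to +; running = +5635.6019
Stage 5 [57T→57T]: ω = 5635.6019×57/57 = 5635.6019 rpm, dir flips to −; running = −5635.6019
Stage 6 [57T→12T]: ω = 5635.6019×57/12 = 26769.1088 rpm, dir flips to +; running = +26769.1088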